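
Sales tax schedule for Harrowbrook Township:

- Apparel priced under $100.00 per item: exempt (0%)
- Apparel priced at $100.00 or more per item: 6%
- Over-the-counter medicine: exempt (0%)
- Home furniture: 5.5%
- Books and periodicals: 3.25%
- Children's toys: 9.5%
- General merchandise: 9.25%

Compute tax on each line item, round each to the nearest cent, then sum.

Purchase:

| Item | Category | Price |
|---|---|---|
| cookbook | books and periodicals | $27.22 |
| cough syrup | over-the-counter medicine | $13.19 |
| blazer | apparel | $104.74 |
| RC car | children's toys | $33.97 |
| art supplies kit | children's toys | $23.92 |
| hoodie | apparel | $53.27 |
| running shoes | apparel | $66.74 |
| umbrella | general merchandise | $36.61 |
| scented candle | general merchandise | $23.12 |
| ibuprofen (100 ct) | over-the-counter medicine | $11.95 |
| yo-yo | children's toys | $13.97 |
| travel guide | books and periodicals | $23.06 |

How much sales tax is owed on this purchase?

$20.27

Cookbook $27.22: books and periodicals → 3.25% → $0.88
Cough syrup $13.19: over-the-counter medicine → 0% → $0.00
Blazer $104.74: apparel, $100.00 or more → 6% → $6.28
RC car $33.97: children's toys → 9.5% → $3.23
Art supplies kit $23.92: children's toys → 9.5% → $2.27
Hoodie $53.27: apparel, under $100.00 → 0% → $0.00
Running shoes $66.74: apparel, under $100.00 → 0% → $0.00
Umbrella $36.61: general merchandise → 9.25% → $3.39
Scented candle $23.12: general merchandise → 9.25% → $2.14
Ibuprofen (100 ct) $11.95: over-the-counter medicine → 0% → $0.00
Yo-yo $13.97: children's toys → 9.5% → $1.33
Travel guide $23.06: books and periodicals → 3.25% → $0.75
Total tax = $0.88 + $6.28 + $3.23 + $2.27 + $3.39 + $2.14 + $1.33 + $0.75 = $20.27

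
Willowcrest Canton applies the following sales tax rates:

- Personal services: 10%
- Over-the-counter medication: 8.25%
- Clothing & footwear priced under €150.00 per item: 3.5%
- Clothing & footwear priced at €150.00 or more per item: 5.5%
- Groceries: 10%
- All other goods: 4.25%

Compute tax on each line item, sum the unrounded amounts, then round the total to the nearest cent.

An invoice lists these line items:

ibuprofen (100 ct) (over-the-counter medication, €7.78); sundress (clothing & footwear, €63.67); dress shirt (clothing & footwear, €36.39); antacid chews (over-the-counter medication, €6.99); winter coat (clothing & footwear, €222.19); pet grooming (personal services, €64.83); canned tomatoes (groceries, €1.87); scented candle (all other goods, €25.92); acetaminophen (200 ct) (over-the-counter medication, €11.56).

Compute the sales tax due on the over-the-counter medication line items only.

€2.17

Ibuprofen (100 ct) €7.78: over-the-counter medication → 8.25% → €0.64185
Antacid chews €6.99: over-the-counter medication → 8.25% → €0.576675
Acetaminophen (200 ct) €11.56: over-the-counter medication → 8.25% → €0.9537
Tax on over-the-counter medication: unrounded sum = €2.172225 → €2.17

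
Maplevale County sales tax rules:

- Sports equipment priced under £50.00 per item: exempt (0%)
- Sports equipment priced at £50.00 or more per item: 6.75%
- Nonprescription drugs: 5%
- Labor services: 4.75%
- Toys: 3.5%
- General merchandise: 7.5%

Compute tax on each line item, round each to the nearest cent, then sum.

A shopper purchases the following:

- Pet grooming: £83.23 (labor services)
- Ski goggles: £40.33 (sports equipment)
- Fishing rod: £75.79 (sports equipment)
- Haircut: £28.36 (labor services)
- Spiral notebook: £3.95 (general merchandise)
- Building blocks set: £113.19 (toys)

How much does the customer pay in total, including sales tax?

Pet grooming £83.23: labor services → 4.75% → £3.95
Ski goggles £40.33: sports equipment, under £50.00 → 0% → £0.00
Fishing rod £75.79: sports equipment, £50.00 or more → 6.75% → £5.12
Haircut £28.36: labor services → 4.75% → £1.35
Spiral notebook £3.95: general merchandise → 7.5% → £0.30
Building blocks set £113.19: toys → 3.5% → £3.96
Subtotal = £344.85; tax = £14.68; total due = £359.53

£359.53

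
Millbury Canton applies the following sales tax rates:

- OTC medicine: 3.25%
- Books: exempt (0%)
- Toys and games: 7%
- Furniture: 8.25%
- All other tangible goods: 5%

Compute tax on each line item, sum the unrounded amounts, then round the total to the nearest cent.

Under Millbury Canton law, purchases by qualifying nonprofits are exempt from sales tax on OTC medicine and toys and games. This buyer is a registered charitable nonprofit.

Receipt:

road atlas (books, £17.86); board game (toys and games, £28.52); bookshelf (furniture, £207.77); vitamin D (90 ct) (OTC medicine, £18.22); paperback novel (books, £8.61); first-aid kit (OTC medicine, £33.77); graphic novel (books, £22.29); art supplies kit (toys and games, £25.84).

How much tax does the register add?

£17.14

Road atlas £17.86: books → 0% → £0.00
Board game £28.52: toys and games, buyer-exempt → 0% → £0.00
Bookshelf £207.77: furniture → 8.25% → £17.141025
Vitamin D (90 ct) £18.22: OTC medicine, buyer-exempt → 0% → £0.00
Paperback novel £8.61: books → 0% → £0.00
First-aid kit £33.77: OTC medicine, buyer-exempt → 0% → £0.00
Graphic novel £22.29: books → 0% → £0.00
Art supplies kit £25.84: toys and games, buyer-exempt → 0% → £0.00
Unrounded tax sum = £17.141025 → £17.14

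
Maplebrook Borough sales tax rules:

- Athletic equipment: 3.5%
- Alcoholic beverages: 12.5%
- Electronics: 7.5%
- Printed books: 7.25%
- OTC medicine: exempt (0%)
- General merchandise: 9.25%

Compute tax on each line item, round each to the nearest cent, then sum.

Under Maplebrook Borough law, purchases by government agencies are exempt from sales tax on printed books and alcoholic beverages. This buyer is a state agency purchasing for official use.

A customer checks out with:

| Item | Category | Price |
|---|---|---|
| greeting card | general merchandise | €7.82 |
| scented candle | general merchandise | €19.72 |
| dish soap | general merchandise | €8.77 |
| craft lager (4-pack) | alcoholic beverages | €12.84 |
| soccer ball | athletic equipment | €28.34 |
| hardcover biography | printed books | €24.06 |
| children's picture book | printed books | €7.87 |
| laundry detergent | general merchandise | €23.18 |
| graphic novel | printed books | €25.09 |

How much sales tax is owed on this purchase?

€6.48

Greeting card €7.82: general merchandise → 9.25% → €0.72
Scented candle €19.72: general merchandise → 9.25% → €1.82
Dish soap €8.77: general merchandise → 9.25% → €0.81
Craft lager (4-pack) €12.84: alcoholic beverages, buyer-exempt → 0% → €0.00
Soccer ball €28.34: athletic equipment → 3.5% → €0.99
Hardcover biography €24.06: printed books, buyer-exempt → 0% → €0.00
Children's picture book €7.87: printed books, buyer-exempt → 0% → €0.00
Laundry detergent €23.18: general merchandise → 9.25% → €2.14
Graphic novel €25.09: printed books, buyer-exempt → 0% → €0.00
Total tax = €0.72 + €1.82 + €0.81 + €0.99 + €2.14 = €6.48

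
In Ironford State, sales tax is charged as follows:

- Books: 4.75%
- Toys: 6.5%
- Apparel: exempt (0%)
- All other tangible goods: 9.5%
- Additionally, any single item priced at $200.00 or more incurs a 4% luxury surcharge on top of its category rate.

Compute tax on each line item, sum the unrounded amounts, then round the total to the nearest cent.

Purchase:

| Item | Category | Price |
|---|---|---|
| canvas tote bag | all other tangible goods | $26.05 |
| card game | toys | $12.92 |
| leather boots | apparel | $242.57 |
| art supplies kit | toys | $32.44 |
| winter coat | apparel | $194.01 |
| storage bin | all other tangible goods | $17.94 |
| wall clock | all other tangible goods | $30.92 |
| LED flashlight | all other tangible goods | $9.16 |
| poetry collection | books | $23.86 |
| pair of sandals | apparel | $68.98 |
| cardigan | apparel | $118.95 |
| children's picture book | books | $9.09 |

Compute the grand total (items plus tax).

$809.09

Canvas tote bag $26.05: all other tangible goods → 9.5% → $2.47475
Card game $12.92: toys → 6.5% → $0.8398
Leather boots $242.57: apparel → 0% + 4% surcharge = 4% → $9.7028
Art supplies kit $32.44: toys → 6.5% → $2.1086
Winter coat $194.01: apparel → 0% → $0.00
Storage bin $17.94: all other tangible goods → 9.5% → $1.7043
Wall clock $30.92: all other tangible goods → 9.5% → $2.9374
LED flashlight $9.16: all other tangible goods → 9.5% → $0.8702
Poetry collection $23.86: books → 4.75% → $1.13335
Pair of sandals $68.98: apparel → 0% → $0.00
Cardigan $118.95: apparel → 0% → $0.00
Children's picture book $9.09: books → 4.75% → $0.431775
Subtotal = $786.89; unrounded tax = $22.202975 → $22.20; total due = $809.09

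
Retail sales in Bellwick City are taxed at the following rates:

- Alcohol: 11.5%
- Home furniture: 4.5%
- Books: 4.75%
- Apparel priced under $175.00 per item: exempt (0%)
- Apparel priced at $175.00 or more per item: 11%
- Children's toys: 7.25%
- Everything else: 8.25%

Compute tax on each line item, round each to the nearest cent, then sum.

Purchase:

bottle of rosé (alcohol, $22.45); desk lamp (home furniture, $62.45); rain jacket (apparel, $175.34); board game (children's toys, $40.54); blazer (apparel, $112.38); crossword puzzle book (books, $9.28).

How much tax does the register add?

Bottle of rosé $22.45: alcohol → 11.5% → $2.58
Desk lamp $62.45: home furniture → 4.5% → $2.81
Rain jacket $175.34: apparel, $175.00 or more → 11% → $19.29
Board game $40.54: children's toys → 7.25% → $2.94
Blazer $112.38: apparel, under $175.00 → 0% → $0.00
Crossword puzzle book $9.28: books → 4.75% → $0.44
Total tax = $2.58 + $2.81 + $19.29 + $2.94 + $0.44 = $28.06

$28.06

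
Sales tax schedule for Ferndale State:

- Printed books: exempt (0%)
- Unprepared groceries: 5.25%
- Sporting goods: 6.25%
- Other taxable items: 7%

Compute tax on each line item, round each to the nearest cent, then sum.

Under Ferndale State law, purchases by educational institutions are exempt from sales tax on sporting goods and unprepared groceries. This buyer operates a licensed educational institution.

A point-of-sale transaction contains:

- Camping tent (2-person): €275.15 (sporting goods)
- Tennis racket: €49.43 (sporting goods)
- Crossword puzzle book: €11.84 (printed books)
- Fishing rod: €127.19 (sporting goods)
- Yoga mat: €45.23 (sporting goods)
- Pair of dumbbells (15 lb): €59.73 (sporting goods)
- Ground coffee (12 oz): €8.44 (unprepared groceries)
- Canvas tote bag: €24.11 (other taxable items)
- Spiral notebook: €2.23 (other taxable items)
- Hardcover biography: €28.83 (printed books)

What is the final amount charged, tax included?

€634.03

Camping tent (2-person) €275.15: sporting goods, buyer-exempt → 0% → €0.00
Tennis racket €49.43: sporting goods, buyer-exempt → 0% → €0.00
Crossword puzzle book €11.84: printed books → 0% → €0.00
Fishing rod €127.19: sporting goods, buyer-exempt → 0% → €0.00
Yoga mat €45.23: sporting goods, buyer-exempt → 0% → €0.00
Pair of dumbbells (15 lb) €59.73: sporting goods, buyer-exempt → 0% → €0.00
Ground coffee (12 oz) €8.44: unprepared groceries, buyer-exempt → 0% → €0.00
Canvas tote bag €24.11: other taxable items → 7% → €1.69
Spiral notebook €2.23: other taxable items → 7% → €0.16
Hardcover biography €28.83: printed books → 0% → €0.00
Subtotal = €632.18; tax = €1.85; total due = €634.03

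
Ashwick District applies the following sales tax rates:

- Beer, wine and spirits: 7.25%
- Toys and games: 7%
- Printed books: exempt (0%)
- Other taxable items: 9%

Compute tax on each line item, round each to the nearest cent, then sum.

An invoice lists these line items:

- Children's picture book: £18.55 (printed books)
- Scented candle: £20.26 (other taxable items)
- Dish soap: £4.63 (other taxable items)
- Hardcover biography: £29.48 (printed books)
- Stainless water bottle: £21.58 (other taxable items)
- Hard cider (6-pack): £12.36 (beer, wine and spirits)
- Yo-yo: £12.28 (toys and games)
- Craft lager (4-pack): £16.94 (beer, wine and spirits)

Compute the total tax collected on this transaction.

Children's picture book £18.55: printed books → 0% → £0.00
Scented candle £20.26: other taxable items → 9% → £1.82
Dish soap £4.63: other taxable items → 9% → £0.42
Hardcover biography £29.48: printed books → 0% → £0.00
Stainless water bottle £21.58: other taxable items → 9% → £1.94
Hard cider (6-pack) £12.36: beer, wine and spirits → 7.25% → £0.90
Yo-yo £12.28: toys and games → 7% → £0.86
Craft lager (4-pack) £16.94: beer, wine and spirits → 7.25% → £1.23
Total tax = £1.82 + £0.42 + £1.94 + £0.90 + £0.86 + £1.23 = £7.17

£7.17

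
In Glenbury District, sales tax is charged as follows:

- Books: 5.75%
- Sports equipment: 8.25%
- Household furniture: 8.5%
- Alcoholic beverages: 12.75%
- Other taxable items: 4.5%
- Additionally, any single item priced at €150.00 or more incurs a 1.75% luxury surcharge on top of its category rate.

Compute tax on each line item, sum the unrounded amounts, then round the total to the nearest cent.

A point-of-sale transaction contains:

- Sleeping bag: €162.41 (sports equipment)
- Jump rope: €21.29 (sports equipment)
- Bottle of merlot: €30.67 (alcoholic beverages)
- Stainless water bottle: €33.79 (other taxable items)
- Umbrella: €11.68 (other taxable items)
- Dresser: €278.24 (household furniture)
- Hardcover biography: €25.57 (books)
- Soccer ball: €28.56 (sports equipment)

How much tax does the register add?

Sleeping bag €162.41: sports equipment → 8.25% + 1.75% surcharge = 10% → €16.241
Jump rope €21.29: sports equipment → 8.25% → €1.756425
Bottle of merlot €30.67: alcoholic beverages → 12.75% → €3.910425
Stainless water bottle €33.79: other taxable items → 4.5% → €1.52055
Umbrella €11.68: other taxable items → 4.5% → €0.5256
Dresser €278.24: household furniture → 8.5% + 1.75% surcharge = 10.25% → €28.5196
Hardcover biography €25.57: books → 5.75% → €1.470275
Soccer ball €28.56: sports equipment → 8.25% → €2.3562
Unrounded tax sum = €56.300075 → €56.30

€56.30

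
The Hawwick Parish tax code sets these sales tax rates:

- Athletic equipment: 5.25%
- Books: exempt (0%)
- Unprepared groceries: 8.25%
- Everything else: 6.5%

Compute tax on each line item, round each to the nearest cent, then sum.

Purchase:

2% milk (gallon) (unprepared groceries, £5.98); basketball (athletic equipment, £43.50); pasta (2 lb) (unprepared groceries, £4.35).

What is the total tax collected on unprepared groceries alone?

2% milk (gallon) £5.98: unprepared groceries → 8.25% → £0.49
Pasta (2 lb) £4.35: unprepared groceries → 8.25% → £0.36
Tax on unprepared groceries = £0.49 + £0.36 = £0.85

£0.85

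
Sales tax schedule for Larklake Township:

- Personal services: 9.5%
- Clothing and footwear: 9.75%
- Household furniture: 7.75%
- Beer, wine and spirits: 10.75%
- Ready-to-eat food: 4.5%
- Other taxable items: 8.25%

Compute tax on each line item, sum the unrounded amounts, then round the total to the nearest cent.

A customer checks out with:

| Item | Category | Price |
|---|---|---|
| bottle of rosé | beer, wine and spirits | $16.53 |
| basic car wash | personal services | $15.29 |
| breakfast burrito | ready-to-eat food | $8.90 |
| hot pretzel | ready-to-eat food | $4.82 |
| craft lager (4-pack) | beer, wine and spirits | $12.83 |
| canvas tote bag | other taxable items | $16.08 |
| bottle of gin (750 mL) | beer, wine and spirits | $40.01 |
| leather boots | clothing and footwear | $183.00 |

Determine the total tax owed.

$28.70

Bottle of rosé $16.53: beer, wine and spirits → 10.75% → $1.776975
Basic car wash $15.29: personal services → 9.5% → $1.45255
Breakfast burrito $8.90: ready-to-eat food → 4.5% → $0.4005
Hot pretzel $4.82: ready-to-eat food → 4.5% → $0.2169
Craft lager (4-pack) $12.83: beer, wine and spirits → 10.75% → $1.379225
Canvas tote bag $16.08: other taxable items → 8.25% → $1.3266
Bottle of gin (750 mL) $40.01: beer, wine and spirits → 10.75% → $4.301075
Leather boots $183.00: clothing and footwear → 9.75% → $17.8425
Unrounded tax sum = $28.696325 → $28.70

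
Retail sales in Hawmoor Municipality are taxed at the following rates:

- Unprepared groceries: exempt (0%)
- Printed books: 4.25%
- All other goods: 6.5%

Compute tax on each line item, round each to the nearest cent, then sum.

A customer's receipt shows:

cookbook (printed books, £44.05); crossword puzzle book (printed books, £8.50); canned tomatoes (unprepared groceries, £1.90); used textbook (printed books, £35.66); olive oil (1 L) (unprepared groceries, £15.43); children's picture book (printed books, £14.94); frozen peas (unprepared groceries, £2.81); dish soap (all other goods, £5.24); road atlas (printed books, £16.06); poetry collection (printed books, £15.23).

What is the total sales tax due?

Cookbook £44.05: printed books → 4.25% → £1.87
Crossword puzzle book £8.50: printed books → 4.25% → £0.36
Canned tomatoes £1.90: unprepared groceries → 0% → £0.00
Used textbook £35.66: printed books → 4.25% → £1.52
Olive oil (1 L) £15.43: unprepared groceries → 0% → £0.00
Children's picture book £14.94: printed books → 4.25% → £0.63
Frozen peas £2.81: unprepared groceries → 0% → £0.00
Dish soap £5.24: all other goods → 6.5% → £0.34
Road atlas £16.06: printed books → 4.25% → £0.68
Poetry collection £15.23: printed books → 4.25% → £0.65
Total tax = £1.87 + £0.36 + £1.52 + £0.63 + £0.34 + £0.68 + £0.65 = £6.05

£6.05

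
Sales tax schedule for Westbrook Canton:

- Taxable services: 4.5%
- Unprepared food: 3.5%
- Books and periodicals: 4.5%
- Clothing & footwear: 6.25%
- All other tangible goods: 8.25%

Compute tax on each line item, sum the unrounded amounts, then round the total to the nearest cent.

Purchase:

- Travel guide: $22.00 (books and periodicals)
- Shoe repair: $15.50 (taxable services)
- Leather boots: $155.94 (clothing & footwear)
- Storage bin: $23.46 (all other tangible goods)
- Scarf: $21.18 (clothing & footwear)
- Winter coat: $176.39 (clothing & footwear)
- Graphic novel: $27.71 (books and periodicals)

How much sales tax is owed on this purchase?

$26.96

Travel guide $22.00: books and periodicals → 4.5% → $0.99
Shoe repair $15.50: taxable services → 4.5% → $0.6975
Leather boots $155.94: clothing & footwear → 6.25% → $9.74625
Storage bin $23.46: all other tangible goods → 8.25% → $1.93545
Scarf $21.18: clothing & footwear → 6.25% → $1.32375
Winter coat $176.39: clothing & footwear → 6.25% → $11.024375
Graphic novel $27.71: books and periodicals → 4.5% → $1.24695
Unrounded tax sum = $26.964275 → $26.96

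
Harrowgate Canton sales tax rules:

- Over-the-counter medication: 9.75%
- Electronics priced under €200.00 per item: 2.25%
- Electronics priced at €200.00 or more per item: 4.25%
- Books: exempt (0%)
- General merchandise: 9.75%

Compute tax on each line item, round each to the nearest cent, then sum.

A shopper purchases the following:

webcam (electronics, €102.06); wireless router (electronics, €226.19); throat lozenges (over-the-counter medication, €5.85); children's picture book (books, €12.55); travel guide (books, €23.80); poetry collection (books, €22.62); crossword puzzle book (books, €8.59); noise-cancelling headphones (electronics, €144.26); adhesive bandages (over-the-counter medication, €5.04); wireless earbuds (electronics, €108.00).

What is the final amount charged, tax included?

Webcam €102.06: electronics, under €200.00 → 2.25% → €2.30
Wireless router €226.19: electronics, €200.00 or more → 4.25% → €9.61
Throat lozenges €5.85: over-the-counter medication → 9.75% → €0.57
Children's picture book €12.55: books → 0% → €0.00
Travel guide €23.80: books → 0% → €0.00
Poetry collection €22.62: books → 0% → €0.00
Crossword puzzle book €8.59: books → 0% → €0.00
Noise-cancelling headphones €144.26: electronics, under €200.00 → 2.25% → €3.25
Adhesive bandages €5.04: over-the-counter medication → 9.75% → €0.49
Wireless earbuds €108.00: electronics, under €200.00 → 2.25% → €2.43
Subtotal = €658.96; tax = €18.65; total due = €677.61

€677.61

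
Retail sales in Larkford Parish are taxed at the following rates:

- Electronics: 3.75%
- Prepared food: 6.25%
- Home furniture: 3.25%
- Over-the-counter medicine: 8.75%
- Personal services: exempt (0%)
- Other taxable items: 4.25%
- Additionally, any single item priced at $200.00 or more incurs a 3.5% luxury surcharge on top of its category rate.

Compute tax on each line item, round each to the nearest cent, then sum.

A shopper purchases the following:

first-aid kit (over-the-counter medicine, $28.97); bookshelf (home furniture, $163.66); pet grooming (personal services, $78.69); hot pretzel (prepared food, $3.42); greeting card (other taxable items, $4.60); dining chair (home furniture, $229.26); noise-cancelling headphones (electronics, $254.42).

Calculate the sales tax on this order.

First-aid kit $28.97: over-the-counter medicine → 8.75% → $2.53
Bookshelf $163.66: home furniture → 3.25% → $5.32
Pet grooming $78.69: personal services → 0% → $0.00
Hot pretzel $3.42: prepared food → 6.25% → $0.21
Greeting card $4.60: other taxable items → 4.25% → $0.20
Dining chair $229.26: home furniture → 3.25% + 3.5% surcharge = 6.75% → $15.48
Noise-cancelling headphones $254.42: electronics → 3.75% + 3.5% surcharge = 7.25% → $18.45
Total tax = $2.53 + $5.32 + $0.21 + $0.20 + $15.48 + $18.45 = $42.19

$42.19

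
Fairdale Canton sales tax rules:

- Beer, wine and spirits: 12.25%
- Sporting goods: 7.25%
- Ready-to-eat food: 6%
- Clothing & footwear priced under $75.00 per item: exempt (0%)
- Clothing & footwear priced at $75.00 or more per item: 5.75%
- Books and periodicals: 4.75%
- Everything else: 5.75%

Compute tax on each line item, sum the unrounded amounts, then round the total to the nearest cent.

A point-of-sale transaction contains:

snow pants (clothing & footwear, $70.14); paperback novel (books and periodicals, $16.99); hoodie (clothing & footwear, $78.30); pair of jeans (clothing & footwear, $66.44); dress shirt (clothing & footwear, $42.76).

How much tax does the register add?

Snow pants $70.14: clothing & footwear, under $75.00 → 0% → $0.00
Paperback novel $16.99: books and periodicals → 4.75% → $0.807025
Hoodie $78.30: clothing & footwear, $75.00 or more → 5.75% → $4.50225
Pair of jeans $66.44: clothing & footwear, under $75.00 → 0% → $0.00
Dress shirt $42.76: clothing & footwear, under $75.00 → 0% → $0.00
Unrounded tax sum = $5.309275 → $5.31

$5.31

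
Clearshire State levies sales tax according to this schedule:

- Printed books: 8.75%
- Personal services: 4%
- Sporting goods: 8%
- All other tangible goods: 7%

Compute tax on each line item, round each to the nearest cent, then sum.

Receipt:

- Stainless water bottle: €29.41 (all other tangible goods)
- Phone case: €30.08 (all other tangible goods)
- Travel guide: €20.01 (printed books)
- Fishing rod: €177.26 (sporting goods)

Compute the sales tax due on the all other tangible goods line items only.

Stainless water bottle €29.41: all other tangible goods → 7% → €2.06
Phone case €30.08: all other tangible goods → 7% → €2.11
Tax on all other tangible goods = €2.06 + €2.11 = €4.17

€4.17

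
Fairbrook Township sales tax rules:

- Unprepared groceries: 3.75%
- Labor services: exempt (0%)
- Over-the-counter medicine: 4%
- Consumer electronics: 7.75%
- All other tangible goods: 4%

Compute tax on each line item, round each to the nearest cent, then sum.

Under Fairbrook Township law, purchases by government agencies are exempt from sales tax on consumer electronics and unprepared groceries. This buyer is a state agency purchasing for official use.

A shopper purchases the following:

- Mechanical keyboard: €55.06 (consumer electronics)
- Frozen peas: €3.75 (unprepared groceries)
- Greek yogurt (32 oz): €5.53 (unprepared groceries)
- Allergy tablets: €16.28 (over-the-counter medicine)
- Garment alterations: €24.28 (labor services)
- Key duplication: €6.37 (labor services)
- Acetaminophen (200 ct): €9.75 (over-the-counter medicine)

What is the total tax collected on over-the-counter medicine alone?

€1.04

Allergy tablets €16.28: over-the-counter medicine → 4% → €0.65
Acetaminophen (200 ct) €9.75: over-the-counter medicine → 4% → €0.39
Tax on over-the-counter medicine = €0.65 + €0.39 = €1.04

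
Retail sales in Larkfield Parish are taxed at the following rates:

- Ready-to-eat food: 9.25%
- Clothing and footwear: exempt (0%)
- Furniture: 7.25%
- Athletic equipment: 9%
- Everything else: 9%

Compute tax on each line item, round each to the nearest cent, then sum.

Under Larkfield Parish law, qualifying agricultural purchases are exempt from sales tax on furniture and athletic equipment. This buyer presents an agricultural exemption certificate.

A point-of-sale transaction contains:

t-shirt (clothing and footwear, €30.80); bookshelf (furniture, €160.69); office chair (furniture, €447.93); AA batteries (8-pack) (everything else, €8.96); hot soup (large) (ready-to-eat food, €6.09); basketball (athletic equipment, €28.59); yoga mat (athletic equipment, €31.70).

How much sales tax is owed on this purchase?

T-shirt €30.80: clothing and footwear → 0% → €0.00
Bookshelf €160.69: furniture, buyer-exempt → 0% → €0.00
Office chair €447.93: furniture, buyer-exempt → 0% → €0.00
AA batteries (8-pack) €8.96: everything else → 9% → €0.81
Hot soup (large) €6.09: ready-to-eat food → 9.25% → €0.56
Basketball €28.59: athletic equipment, buyer-exempt → 0% → €0.00
Yoga mat €31.70: athletic equipment, buyer-exempt → 0% → €0.00
Total tax = €0.81 + €0.56 = €1.37

€1.37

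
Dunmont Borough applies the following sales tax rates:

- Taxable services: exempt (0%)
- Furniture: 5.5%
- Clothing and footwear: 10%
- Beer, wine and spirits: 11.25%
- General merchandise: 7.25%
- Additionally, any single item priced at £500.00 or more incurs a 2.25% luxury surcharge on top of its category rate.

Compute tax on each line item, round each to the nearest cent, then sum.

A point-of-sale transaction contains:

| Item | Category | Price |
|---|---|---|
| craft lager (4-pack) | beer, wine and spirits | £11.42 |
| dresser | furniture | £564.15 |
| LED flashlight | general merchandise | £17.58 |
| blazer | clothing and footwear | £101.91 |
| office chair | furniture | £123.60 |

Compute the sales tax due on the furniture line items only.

Dresser £564.15: furniture → 5.5% + 2.25% surcharge = 7.75% → £43.72
Office chair £123.60: furniture → 5.5% → £6.80
Tax on furniture = £43.72 + £6.80 = £50.52

£50.52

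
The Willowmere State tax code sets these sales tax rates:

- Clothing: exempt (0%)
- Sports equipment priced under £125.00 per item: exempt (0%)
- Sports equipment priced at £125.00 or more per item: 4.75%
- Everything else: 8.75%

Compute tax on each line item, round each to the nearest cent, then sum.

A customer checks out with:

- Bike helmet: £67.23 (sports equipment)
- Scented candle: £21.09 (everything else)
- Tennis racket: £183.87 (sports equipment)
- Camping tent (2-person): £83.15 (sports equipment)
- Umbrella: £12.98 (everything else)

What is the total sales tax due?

Bike helmet £67.23: sports equipment, under £125.00 → 0% → £0.00
Scented candle £21.09: everything else → 8.75% → £1.85
Tennis racket £183.87: sports equipment, £125.00 or more → 4.75% → £8.73
Camping tent (2-person) £83.15: sports equipment, under £125.00 → 0% → £0.00
Umbrella £12.98: everything else → 8.75% → £1.14
Total tax = £1.85 + £8.73 + £1.14 = £11.72

£11.72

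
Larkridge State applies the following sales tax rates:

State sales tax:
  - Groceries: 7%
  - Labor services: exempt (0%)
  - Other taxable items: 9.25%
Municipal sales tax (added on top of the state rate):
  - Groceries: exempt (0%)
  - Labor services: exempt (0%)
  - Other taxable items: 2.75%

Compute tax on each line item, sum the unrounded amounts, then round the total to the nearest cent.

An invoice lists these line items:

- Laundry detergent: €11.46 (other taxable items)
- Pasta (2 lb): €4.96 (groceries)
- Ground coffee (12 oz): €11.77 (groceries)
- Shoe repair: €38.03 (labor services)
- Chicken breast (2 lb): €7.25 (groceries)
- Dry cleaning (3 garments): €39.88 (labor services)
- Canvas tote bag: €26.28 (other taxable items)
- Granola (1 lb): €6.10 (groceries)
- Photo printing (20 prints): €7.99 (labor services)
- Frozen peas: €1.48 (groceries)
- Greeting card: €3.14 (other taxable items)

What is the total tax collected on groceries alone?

€2.21

Pasta (2 lb) €4.96: groceries → 7% + 0% municipal = 7% → €0.3472
Ground coffee (12 oz) €11.77: groceries → 7% + 0% municipal = 7% → €0.8239
Chicken breast (2 lb) €7.25: groceries → 7% + 0% municipal = 7% → €0.5075
Granola (1 lb) €6.10: groceries → 7% + 0% municipal = 7% → €0.427
Frozen peas €1.48: groceries → 7% + 0% municipal = 7% → €0.1036
Tax on groceries: unrounded sum = €2.2092 → €2.21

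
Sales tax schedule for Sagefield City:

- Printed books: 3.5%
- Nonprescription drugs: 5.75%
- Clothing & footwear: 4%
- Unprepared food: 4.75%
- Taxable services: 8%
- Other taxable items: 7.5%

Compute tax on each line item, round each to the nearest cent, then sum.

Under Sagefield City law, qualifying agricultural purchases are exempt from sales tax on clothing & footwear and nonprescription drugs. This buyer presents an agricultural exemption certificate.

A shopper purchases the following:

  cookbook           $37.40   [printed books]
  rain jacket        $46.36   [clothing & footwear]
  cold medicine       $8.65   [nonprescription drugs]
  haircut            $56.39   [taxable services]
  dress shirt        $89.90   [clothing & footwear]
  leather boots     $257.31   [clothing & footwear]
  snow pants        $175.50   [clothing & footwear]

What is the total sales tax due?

$5.82

Cookbook $37.40: printed books → 3.5% → $1.31
Rain jacket $46.36: clothing & footwear, buyer-exempt → 0% → $0.00
Cold medicine $8.65: nonprescription drugs, buyer-exempt → 0% → $0.00
Haircut $56.39: taxable services → 8% → $4.51
Dress shirt $89.90: clothing & footwear, buyer-exempt → 0% → $0.00
Leather boots $257.31: clothing & footwear, buyer-exempt → 0% → $0.00
Snow pants $175.50: clothing & footwear, buyer-exempt → 0% → $0.00
Total tax = $1.31 + $4.51 = $5.82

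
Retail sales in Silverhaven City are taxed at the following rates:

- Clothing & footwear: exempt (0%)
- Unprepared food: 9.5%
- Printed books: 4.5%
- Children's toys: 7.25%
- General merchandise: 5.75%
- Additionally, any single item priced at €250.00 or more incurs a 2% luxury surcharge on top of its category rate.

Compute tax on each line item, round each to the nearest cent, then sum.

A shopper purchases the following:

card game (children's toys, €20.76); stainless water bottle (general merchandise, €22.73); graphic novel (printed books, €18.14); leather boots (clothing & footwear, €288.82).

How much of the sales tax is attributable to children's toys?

Card game €20.76: children's toys → 7.25% → €1.51
Tax on children's toys = €1.51

€1.51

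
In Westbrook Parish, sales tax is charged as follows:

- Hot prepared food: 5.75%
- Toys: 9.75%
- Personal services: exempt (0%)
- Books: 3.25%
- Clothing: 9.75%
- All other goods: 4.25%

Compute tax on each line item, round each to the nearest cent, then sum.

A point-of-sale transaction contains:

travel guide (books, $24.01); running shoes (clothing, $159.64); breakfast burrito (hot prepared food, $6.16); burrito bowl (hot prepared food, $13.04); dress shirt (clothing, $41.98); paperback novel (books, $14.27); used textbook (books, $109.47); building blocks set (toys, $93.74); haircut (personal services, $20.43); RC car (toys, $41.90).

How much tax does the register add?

Travel guide $24.01: books → 3.25% → $0.78
Running shoes $159.64: clothing → 9.75% → $15.56
Breakfast burrito $6.16: hot prepared food → 5.75% → $0.35
Burrito bowl $13.04: hot prepared food → 5.75% → $0.75
Dress shirt $41.98: clothing → 9.75% → $4.09
Paperback novel $14.27: books → 3.25% → $0.46
Used textbook $109.47: books → 3.25% → $3.56
Building blocks set $93.74: toys → 9.75% → $9.14
Haircut $20.43: personal services → 0% → $0.00
RC car $41.90: toys → 9.75% → $4.09
Total tax = $0.78 + $15.56 + $0.35 + $0.75 + $4.09 + $0.46 + $3.56 + $9.14 + $4.09 = $38.78

$38.78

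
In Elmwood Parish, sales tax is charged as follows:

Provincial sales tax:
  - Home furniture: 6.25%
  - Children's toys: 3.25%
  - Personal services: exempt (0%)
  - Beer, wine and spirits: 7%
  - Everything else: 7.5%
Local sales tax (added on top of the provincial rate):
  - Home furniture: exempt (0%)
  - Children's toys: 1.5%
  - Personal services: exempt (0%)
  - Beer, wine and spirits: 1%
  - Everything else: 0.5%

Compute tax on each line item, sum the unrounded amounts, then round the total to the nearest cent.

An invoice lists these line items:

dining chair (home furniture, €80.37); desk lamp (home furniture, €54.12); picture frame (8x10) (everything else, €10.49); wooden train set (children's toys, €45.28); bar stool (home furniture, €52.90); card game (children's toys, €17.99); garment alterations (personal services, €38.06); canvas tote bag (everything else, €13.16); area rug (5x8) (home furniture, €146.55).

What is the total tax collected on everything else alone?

€1.89

Picture frame (8x10) €10.49: everything else → 7.5% + 0.5% local = 8% → €0.8392
Canvas tote bag €13.16: everything else → 7.5% + 0.5% local = 8% → €1.0528
Tax on everything else: unrounded sum = €1.892 → €1.89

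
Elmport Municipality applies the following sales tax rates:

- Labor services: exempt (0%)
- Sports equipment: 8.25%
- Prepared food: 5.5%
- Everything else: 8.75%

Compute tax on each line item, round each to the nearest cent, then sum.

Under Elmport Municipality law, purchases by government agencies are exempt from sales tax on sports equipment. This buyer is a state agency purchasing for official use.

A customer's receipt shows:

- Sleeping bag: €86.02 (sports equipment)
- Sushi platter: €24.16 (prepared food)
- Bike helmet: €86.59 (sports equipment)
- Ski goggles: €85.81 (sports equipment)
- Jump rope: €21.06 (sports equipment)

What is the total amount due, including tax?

€304.97

Sleeping bag €86.02: sports equipment, buyer-exempt → 0% → €0.00
Sushi platter €24.16: prepared food → 5.5% → €1.33
Bike helmet €86.59: sports equipment, buyer-exempt → 0% → €0.00
Ski goggles €85.81: sports equipment, buyer-exempt → 0% → €0.00
Jump rope €21.06: sports equipment, buyer-exempt → 0% → €0.00
Subtotal = €303.64; tax = €1.33; total due = €304.97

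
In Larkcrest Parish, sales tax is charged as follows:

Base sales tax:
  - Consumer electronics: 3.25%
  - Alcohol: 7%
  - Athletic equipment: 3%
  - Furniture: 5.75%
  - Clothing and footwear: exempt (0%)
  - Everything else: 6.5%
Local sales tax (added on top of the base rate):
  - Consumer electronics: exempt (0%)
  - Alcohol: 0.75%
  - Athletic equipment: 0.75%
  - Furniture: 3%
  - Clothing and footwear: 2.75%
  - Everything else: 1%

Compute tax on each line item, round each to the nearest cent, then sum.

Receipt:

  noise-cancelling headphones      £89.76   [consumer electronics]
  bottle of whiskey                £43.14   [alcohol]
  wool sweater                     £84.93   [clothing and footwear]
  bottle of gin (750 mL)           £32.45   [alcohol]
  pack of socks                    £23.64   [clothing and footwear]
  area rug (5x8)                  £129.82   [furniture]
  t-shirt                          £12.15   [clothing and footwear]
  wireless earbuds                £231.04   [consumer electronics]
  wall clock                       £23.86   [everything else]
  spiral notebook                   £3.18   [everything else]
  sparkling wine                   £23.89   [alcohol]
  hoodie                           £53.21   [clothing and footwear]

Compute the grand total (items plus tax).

Noise-cancelling headphones £89.76: consumer electronics → 3.25% + 0% local = 3.25% → £2.92
Bottle of whiskey £43.14: alcohol → 7% + 0.75% local = 7.75% → £3.34
Wool sweater £84.93: clothing and footwear → 0% + 2.75% local = 2.75% → £2.34
Bottle of gin (750 mL) £32.45: alcohol → 7% + 0.75% local = 7.75% → £2.51
Pack of socks £23.64: clothing and footwear → 0% + 2.75% local = 2.75% → £0.65
Area rug (5x8) £129.82: furniture → 5.75% + 3% local = 8.75% → £11.36
T-shirt £12.15: clothing and footwear → 0% + 2.75% local = 2.75% → £0.33
Wireless earbuds £231.04: consumer electronics → 3.25% + 0% local = 3.25% → £7.51
Wall clock £23.86: everything else → 6.5% + 1% local = 7.5% → £1.79
Spiral notebook £3.18: everything else → 6.5% + 1% local = 7.5% → £0.24
Sparkling wine £23.89: alcohol → 7% + 0.75% local = 7.75% → £1.85
Hoodie £53.21: clothing and footwear → 0% + 2.75% local = 2.75% → £1.46
Subtotal = £751.07; tax = £36.30; total due = £787.37

£787.37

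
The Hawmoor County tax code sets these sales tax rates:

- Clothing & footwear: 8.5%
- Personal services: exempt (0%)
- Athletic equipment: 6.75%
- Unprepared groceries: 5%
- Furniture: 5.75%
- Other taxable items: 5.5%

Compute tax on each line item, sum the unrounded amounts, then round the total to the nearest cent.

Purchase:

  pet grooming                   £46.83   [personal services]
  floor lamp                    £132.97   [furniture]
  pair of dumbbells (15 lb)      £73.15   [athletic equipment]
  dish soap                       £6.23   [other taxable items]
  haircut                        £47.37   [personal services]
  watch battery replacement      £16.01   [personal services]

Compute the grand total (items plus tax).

£335.49

Pet grooming £46.83: personal services → 0% → £0.00
Floor lamp £132.97: furniture → 5.75% → £7.645775
Pair of dumbbells (15 lb) £73.15: athletic equipment → 6.75% → £4.937625
Dish soap £6.23: other taxable items → 5.5% → £0.34265
Haircut £47.37: personal services → 0% → £0.00
Watch battery replacement £16.01: personal services → 0% → £0.00
Subtotal = £322.56; unrounded tax = £12.92605 → £12.93; total due = £335.49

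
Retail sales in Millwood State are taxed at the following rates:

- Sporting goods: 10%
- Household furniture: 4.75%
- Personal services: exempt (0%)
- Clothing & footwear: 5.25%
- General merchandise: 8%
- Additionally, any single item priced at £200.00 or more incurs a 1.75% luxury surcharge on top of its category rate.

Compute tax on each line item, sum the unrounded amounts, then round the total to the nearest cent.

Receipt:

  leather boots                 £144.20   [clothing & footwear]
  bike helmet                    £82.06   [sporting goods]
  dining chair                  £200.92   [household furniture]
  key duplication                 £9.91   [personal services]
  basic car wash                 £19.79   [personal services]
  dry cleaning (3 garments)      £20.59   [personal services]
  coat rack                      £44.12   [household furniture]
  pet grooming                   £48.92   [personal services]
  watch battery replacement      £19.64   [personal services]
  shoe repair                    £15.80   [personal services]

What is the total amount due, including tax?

Leather boots £144.20: clothing & footwear → 5.25% → £7.5705
Bike helmet £82.06: sporting goods → 10% → £8.206
Dining chair £200.92: household furniture → 4.75% + 1.75% surcharge = 6.5% → £13.0598
Key duplication £9.91: personal services → 0% → £0.00
Basic car wash £19.79: personal services → 0% → £0.00
Dry cleaning (3 garments) £20.59: personal services → 0% → £0.00
Coat rack £44.12: household furniture → 4.75% → £2.0957
Pet grooming £48.92: personal services → 0% → £0.00
Watch battery replacement £19.64: personal services → 0% → £0.00
Shoe repair £15.80: personal services → 0% → £0.00
Subtotal = £605.95; unrounded tax = £30.932 → £30.93; total due = £636.88

£636.88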